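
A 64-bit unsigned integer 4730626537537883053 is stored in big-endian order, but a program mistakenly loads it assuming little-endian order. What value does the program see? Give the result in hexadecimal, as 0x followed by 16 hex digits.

0xAD4BFB9EC58FA641

4730626537537883053 in 64-bit hexadecimal is 0x41A68FC59EFB4BAD.
Stored big-endian, the bytes at ascending addresses are 41 A6 8F C5 9E FB 4B AD.
Read back as little-endian, the first byte is least significant, giving 0xAD4BFB9EC58FA641.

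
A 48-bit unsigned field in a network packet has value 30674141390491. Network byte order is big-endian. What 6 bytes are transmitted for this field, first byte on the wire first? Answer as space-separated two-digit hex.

30674141390491 in hexadecimal, padded to 48 bits, is 0x1BE5E14D269B.
Split into bytes (most-significant first): 1B E5 E1 4D 26 9B.
Big-endian: lowest address holds the most-significant byte.
So the memory order matches the most-significant-first order: 1B E5 E1 4D 26 9B.

1B E5 E1 4D 26 9B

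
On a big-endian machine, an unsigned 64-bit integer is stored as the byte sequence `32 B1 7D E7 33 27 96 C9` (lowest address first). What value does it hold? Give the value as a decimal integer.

Big-endian stores the most-significant byte at the lowest address.
The bytes are already most-significant first: 0x32B17DE7332796C9.
0x32B17DE7332796C9 = 3652839204723332809.

3652839204723332809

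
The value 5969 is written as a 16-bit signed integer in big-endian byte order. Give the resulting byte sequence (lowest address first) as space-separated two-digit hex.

5969 in hexadecimal, padded to 16 bits, is 0x1751.
Split into bytes (most-significant first): 17 51.
Big-endian: lowest address holds the most-significant byte.
So the memory order matches the most-significant-first order: 17 51.

17 51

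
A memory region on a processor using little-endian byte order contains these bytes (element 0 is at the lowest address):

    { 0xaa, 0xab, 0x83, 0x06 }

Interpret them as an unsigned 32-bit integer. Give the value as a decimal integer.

109292458

Little-endian stores the least-significant byte at the lowest address.
Reassemble most-significant byte first: 06 83 AB AA → 0x0683ABAA.
0x0683ABAA = 109292458.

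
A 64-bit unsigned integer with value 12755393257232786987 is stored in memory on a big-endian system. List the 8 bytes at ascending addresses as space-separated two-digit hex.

B1 04 42 96 23 C5 E6 2B

12755393257232786987 in hexadecimal, padded to 64 bits, is 0xB104429623C5E62B.
Split into bytes (most-significant first): B1 04 42 96 23 C5 E6 2B.
Big-endian: lowest address holds the most-significant byte.
So the memory order matches the most-significant-first order: B1 04 42 96 23 C5 E6 2B.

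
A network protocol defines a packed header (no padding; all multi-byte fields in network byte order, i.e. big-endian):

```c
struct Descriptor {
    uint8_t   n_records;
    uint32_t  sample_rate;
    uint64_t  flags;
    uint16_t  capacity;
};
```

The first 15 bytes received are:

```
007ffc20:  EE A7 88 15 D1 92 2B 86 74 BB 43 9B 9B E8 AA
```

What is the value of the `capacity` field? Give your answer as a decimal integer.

59562

`capacity` follows `n_records` (1 B), `sample_rate` (4 B), `flags` (8 B), so it starts at offset 1 + 4 + 8 = 13 and occupies 2 bytes.
Bytes at offsets 13..14: E8 AA.
Big-endian: lowest address holds the most-significant byte.
The bytes are already most-significant first: 0xE8AA.
0xE8AA = 59562.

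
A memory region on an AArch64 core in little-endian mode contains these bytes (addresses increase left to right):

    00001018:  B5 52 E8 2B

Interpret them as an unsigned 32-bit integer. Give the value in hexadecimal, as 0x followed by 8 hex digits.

0x2BE852B5

Little-endian stores the least-significant byte at the lowest address.
Reassemble most-significant byte first: 2B E8 52 B5 → 0x2BE852B5.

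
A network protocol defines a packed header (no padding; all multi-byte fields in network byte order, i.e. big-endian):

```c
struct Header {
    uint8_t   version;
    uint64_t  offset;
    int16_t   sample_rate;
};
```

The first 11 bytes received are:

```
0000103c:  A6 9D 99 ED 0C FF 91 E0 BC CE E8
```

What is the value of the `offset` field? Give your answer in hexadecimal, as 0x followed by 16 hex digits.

0x9D99ED0CFF91E0BC

`offset` follows `version` (1 byte), so it starts at byte offset 1 and occupies 8 bytes.
Bytes at offsets 1..8: 9D 99 ED 0C FF 91 E0 BC.
Big-endian stores the most-significant byte at the lowest address.
The bytes are already most-significant first: 0x9D99ED0CFF91E0BC.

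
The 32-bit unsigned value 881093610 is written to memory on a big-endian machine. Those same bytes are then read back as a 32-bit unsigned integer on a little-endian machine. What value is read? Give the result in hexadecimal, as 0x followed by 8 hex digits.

0xEA6B8434

881093610 in 32-bit hexadecimal is 0x34846BEA.
Stored big-endian, the bytes at ascending addresses are 34 84 6B EA.
Read back as little-endian, the first byte is least significant, giving 0xEA6B8434.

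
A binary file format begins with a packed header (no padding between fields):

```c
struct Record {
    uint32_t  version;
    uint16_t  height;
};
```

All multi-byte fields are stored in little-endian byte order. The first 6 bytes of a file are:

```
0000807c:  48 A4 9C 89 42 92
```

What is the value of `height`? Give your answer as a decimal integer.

`height` follows `version` (4 bytes), so it starts at byte offset 4 and occupies 2 bytes.
Bytes at offsets 4..5: 42 92.
Little-endian stores the least-significant byte at the lowest address.
Reassemble most-significant byte first: 92 42 → 0x9242.
0x9242 = 37442.

37442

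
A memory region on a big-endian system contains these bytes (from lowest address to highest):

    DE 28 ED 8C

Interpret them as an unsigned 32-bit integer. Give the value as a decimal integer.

3727224204

In big-endian order the high byte comes first in memory.
The bytes are already most-significant first: 0xDE28ED8C.
0xDE28ED8C = 3727224204.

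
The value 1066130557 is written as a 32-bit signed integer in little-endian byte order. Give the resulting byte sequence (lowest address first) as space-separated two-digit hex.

7D DC 8B 3F

1066130557 in hexadecimal, padded to 32 bits, is 0x3F8BDC7D.
Split into bytes (most-significant first): 3F 8B DC 7D.
In little-endian order the low byte comes first in memory.
So at ascending addresses the bytes are 7D DC 8B 3F.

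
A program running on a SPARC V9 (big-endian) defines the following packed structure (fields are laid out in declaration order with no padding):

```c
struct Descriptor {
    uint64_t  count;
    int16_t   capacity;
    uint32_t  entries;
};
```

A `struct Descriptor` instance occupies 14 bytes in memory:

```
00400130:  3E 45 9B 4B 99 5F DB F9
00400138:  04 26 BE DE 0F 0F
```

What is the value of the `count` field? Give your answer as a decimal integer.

4487163352742616057

`count` is the first field, at byte offset 0, occupying 8 bytes.
Bytes at offsets 0..7: 3E 45 9B 4B 99 5F DB F9.
Big-endian stores the most-significant byte at the lowest address.
The bytes are already most-significant first: 0x3E459B4B995FDBF9.
0x3E459B4B995FDBF9 = 4487163352742616057.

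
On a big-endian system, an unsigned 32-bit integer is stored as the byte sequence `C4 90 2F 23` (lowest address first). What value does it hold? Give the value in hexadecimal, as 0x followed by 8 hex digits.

Big-endian stores the most-significant byte at the lowest address.
The bytes are already most-significant first: 0xC4902F23.

0xC4902F23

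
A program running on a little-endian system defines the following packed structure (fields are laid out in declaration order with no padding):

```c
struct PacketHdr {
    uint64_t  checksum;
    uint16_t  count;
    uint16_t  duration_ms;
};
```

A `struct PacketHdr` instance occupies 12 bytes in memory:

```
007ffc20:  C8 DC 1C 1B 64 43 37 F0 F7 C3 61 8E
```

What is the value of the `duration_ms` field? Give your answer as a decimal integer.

36449

`duration_ms` follows `checksum` (8 B), `count` (2 B), so it starts at offset 8 + 2 = 10 and occupies 2 bytes.
Bytes at offsets 10..11: 61 8E.
Little-endian stores the least-significant byte at the lowest address.
Reassemble most-significant byte first: 8E 61 → 0x8E61.
0x8E61 = 36449.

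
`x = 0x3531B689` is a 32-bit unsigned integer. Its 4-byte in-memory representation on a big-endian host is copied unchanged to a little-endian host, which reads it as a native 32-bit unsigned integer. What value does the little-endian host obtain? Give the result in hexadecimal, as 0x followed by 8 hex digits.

Stored big-endian, the bytes at ascending addresses are 35 31 B6 89.
Read back as little-endian, the first byte is least significant, giving 0x89B63135.

0x89B63135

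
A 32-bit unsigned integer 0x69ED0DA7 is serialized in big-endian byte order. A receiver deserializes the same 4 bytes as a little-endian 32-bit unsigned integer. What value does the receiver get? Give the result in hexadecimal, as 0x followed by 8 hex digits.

Stored big-endian, the bytes at ascending addresses are 69 ED 0D A7.
Read back as little-endian, the first byte is least significant, giving 0xA70DED69.

0xA70DED69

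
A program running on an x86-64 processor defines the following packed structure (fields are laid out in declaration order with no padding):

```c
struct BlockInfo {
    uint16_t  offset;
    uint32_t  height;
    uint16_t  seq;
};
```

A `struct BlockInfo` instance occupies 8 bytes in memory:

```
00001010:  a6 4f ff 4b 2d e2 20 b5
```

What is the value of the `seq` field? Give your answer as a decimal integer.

`seq` follows `offset` (2 B), `height` (4 B), so it starts at offset 2 + 4 = 6 and occupies 2 bytes.
Bytes at offsets 6..7: 20 B5.
Little-endian stores the least-significant byte at the lowest address.
Reassemble most-significant byte first: B5 20 → 0xB520.
0xB520 = 46368.

46368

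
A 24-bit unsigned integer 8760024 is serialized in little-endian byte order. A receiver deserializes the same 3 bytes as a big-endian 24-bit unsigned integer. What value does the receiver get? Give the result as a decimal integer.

14199429

8760024 in 24-bit hexadecimal is 0x85AAD8.
Stored little-endian, the bytes at ascending addresses are D8 AA 85.
Read back as big-endian, the last byte is least significant, giving 0xD8AA85.
0xD8AA85 = 14199429.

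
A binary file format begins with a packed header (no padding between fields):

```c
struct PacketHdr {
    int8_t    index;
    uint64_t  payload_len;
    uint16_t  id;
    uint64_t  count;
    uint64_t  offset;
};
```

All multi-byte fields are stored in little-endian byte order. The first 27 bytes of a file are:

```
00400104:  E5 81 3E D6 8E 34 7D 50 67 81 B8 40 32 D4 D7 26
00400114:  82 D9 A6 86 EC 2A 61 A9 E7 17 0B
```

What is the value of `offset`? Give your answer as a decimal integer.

799362173547244678

`offset` follows `index` (1 B), `payload_len` (8 B), `id` (2 B), `count` (8 B), so it starts at offset 1 + 8 + 2 + 8 = 19 and occupies 8 bytes.
Bytes at offsets 19..26: 86 EC 2A 61 A9 E7 17 0B.
In little-endian order the low byte comes first in memory.
Reassemble most-significant byte first: 0B 17 E7 A9 61 2A EC 86 → 0x0B17E7A9612AEC86.
0x0B17E7A9612AEC86 = 799362173547244678.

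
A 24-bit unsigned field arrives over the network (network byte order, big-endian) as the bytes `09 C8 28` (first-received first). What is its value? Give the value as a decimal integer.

In big-endian order the high byte comes first in memory.
The bytes are already most-significant first: 0x09C828.
0x09C828 = 641064.

641064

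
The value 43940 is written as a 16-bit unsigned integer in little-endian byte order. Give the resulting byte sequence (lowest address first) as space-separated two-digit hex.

A4 AB

43940 in hexadecimal, padded to 16 bits, is 0xABA4.
Split into bytes (most-significant first): AB A4.
Little-endian stores the least-significant byte at the lowest address.
So at ascending addresses the bytes are A4 AB.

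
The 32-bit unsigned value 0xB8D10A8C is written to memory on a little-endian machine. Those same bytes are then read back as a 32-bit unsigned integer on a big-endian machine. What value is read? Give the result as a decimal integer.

Stored little-endian, the bytes at ascending addresses are 8C 0A D1 B8.
Read back as big-endian, the last byte is least significant, giving 0x8C0AD1B8.
0x8C0AD1B8 = 2349519288.

2349519288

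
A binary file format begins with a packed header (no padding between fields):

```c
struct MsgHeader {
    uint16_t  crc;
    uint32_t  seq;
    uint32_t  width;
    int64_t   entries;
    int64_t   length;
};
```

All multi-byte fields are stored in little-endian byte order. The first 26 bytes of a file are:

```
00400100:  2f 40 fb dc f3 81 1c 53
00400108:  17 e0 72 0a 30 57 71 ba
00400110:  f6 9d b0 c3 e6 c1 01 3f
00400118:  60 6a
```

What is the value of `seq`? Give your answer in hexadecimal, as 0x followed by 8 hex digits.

0x81F3DCFB

`seq` follows `crc` (2 bytes), so it starts at byte offset 2 and occupies 4 bytes.
Bytes at offsets 2..5: FB DC F3 81.
Little-endian stores the least-significant byte at the lowest address.
Reassemble most-significant byte first: 81 F3 DC FB → 0x81F3DCFB.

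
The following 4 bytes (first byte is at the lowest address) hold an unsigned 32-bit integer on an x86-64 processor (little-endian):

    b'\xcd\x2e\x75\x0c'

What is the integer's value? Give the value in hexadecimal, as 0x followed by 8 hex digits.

0x0C752ECD

Little-endian: lowest address holds the least-significant byte.
Reassemble most-significant byte first: 0C 75 2E CD → 0x0C752ECD.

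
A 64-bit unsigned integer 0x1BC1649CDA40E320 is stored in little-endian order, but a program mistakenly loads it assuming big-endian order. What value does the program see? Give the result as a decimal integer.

Stored little-endian, the bytes at ascending addresses are 20 E3 40 DA 9C 64 C1 1B.
Read back as big-endian, the last byte is least significant, giving 0x20E340DA9C64C11B.
0x20E340DA9C64C11B = 2369809136597909787.

2369809136597909787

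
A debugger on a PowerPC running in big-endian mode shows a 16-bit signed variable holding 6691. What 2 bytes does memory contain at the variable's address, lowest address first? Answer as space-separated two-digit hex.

1A 23

6691 in hexadecimal, padded to 16 bits, is 0x1A23.
Split into bytes (most-significant first): 1A 23.
Big-endian: lowest address holds the most-significant byte.
So the memory order matches the most-significant-first order: 1A 23.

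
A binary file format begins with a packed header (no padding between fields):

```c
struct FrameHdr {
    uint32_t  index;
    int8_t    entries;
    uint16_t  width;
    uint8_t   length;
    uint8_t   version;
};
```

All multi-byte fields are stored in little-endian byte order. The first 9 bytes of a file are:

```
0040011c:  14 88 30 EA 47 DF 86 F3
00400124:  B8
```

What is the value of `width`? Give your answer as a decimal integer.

34527

`width` follows `index` (4 B), `entries` (1 B), so it starts at offset 4 + 1 = 5 and occupies 2 bytes.
Bytes at offsets 5..6: DF 86.
In little-endian order the low byte comes first in memory.
Reassemble most-significant byte first: 86 DF → 0x86DF.
0x86DF = 34527.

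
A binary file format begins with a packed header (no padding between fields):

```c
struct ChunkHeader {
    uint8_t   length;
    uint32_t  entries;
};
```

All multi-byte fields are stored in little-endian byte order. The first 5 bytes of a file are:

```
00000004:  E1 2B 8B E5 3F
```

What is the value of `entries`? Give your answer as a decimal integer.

1072007979

`entries` follows `length` (1 byte), so it starts at byte offset 1 and occupies 4 bytes.
Bytes at offsets 1..4: 2B 8B E5 3F.
Little-endian: lowest address holds the least-significant byte.
Reassemble most-significant byte first: 3F E5 8B 2B → 0x3FE58B2B.
0x3FE58B2B = 1072007979.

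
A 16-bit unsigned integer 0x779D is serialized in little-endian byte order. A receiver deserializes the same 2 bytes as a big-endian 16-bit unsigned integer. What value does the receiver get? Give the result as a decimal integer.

40311

Stored little-endian, the bytes at ascending addresses are 9D 77.
Read back as big-endian, the last byte is least significant, giving 0x9D77.
0x9D77 = 40311.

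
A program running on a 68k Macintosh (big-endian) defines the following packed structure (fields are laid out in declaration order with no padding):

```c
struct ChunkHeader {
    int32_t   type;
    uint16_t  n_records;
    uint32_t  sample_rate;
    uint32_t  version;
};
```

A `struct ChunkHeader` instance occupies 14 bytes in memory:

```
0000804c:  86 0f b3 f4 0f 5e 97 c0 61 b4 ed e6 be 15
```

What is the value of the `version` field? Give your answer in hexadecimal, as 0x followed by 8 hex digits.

0xEDE6BE15

`version` follows `type` (4 B), `n_records` (2 B), `sample_rate` (4 B), so it starts at offset 4 + 2 + 4 = 10 and occupies 4 bytes.
Bytes at offsets 10..13: ED E6 BE 15.
Big-endian: lowest address holds the most-significant byte.
The bytes are already most-significant first: 0xEDE6BE15.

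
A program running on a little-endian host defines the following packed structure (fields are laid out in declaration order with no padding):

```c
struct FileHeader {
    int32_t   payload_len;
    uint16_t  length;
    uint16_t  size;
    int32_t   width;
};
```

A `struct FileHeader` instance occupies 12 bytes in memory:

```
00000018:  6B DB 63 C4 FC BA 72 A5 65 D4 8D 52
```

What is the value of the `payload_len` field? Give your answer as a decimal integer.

-1000088725

`payload_len` is the first field, at byte offset 0, occupying 4 bytes.
Bytes at offsets 0..3: 6B DB 63 C4.
In little-endian order the low byte comes first in memory.
Reassemble most-significant byte first: C4 63 DB 6B → 0xC463DB6B.
Top bit is set, so as a signed 32-bit value this is 0xC463DB6B − 2^32 = -1000088725.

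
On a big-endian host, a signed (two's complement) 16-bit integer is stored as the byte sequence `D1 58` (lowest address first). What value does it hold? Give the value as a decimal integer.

Big-endian stores the most-significant byte at the lowest address.
The bytes are already most-significant first: 0xD158.
Top bit is set, so as a signed 16-bit value this is 0xD158 − 2^16 = -11944.

-11944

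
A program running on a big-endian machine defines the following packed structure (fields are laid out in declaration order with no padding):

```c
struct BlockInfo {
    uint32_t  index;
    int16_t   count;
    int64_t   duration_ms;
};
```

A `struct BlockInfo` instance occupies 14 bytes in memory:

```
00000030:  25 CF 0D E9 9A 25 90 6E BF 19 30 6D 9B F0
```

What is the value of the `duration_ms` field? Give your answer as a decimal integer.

-8039278169902179344

`duration_ms` follows `index` (4 B), `count` (2 B), so it starts at offset 4 + 2 = 6 and occupies 8 bytes.
Bytes at offsets 6..13: 90 6E BF 19 30 6D 9B F0.
Big-endian stores the most-significant byte at the lowest address.
The bytes are already most-significant first: 0x906EBF19306D9BF0.
Top bit is set, so as a signed 64-bit value this is 0x906EBF19306D9BF0 − 2^64 = -8039278169902179344.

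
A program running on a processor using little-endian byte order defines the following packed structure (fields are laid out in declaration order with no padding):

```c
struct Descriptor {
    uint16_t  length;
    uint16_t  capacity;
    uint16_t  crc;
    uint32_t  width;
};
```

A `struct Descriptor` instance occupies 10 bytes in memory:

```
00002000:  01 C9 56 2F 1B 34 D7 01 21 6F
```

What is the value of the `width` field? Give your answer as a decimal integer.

`width` follows `length` (2 B), `capacity` (2 B), `crc` (2 B), so it starts at offset 2 + 2 + 2 = 6 and occupies 4 bytes.
Bytes at offsets 6..9: D7 01 21 6F.
Little-endian stores the least-significant byte at the lowest address.
Reassemble most-significant byte first: 6F 21 01 D7 → 0x6F2101D7.
0x6F2101D7 = 1864434135.

1864434135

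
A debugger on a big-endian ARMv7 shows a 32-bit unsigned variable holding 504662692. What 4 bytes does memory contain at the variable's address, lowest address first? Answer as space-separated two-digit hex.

504662692 in hexadecimal, padded to 32 bits, is 0x1E148AA4.
Split into bytes (most-significant first): 1E 14 8A A4.
Big-endian: lowest address holds the most-significant byte.
So the memory order matches the most-significant-first order: 1E 14 8A A4.

1E 14 8A A4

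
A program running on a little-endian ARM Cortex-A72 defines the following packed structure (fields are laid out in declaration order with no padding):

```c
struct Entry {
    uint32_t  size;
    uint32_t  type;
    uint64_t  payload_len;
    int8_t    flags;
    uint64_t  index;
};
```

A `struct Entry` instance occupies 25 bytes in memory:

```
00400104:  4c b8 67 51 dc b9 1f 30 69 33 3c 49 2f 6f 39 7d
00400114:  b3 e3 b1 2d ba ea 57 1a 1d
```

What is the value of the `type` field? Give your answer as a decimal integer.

`type` follows `size` (4 bytes), so it starts at byte offset 4 and occupies 4 bytes.
Bytes at offsets 4..7: DC B9 1F 30.
Little-endian stores the least-significant byte at the lowest address.
Reassemble most-significant byte first: 30 1F B9 DC → 0x301FB9DC.
0x301FB9DC = 807385564.

807385564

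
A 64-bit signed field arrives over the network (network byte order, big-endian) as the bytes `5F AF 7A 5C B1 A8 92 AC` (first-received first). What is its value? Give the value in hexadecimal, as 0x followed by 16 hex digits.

0x5FAF7A5CB1A892AC

Big-endian: lowest address holds the most-significant byte.
The bytes are already most-significant first: 0x5FAF7A5CB1A892AC.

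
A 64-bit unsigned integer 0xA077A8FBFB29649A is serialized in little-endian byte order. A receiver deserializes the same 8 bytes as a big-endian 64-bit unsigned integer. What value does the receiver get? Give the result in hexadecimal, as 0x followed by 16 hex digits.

Stored little-endian, the bytes at ascending addresses are 9A 64 29 FB FB A8 77 A0.
Read back as big-endian, the last byte is least significant, giving 0x9A6429FBFBA877A0.

0x9A6429FBFBA877A0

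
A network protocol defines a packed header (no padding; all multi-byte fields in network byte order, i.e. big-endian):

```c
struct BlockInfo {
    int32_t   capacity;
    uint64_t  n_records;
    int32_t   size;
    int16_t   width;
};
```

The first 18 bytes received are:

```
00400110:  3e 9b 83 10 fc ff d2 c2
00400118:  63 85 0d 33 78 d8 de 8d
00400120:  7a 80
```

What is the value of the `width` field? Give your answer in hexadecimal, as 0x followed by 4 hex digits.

`width` follows `capacity` (4 B), `n_records` (8 B), `size` (4 B), so it starts at offset 4 + 8 + 4 = 16 and occupies 2 bytes.
Bytes at offsets 16..17: 7A 80.
In big-endian order the high byte comes first in memory.
The bytes are already most-significant first: 0x7A80.

0x7A80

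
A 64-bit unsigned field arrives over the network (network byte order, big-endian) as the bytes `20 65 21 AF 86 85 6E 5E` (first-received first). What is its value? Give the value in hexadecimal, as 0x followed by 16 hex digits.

0x206521AF86856E5E

Big-endian: lowest address holds the most-significant byte.
The bytes are already most-significant first: 0x206521AF86856E5E.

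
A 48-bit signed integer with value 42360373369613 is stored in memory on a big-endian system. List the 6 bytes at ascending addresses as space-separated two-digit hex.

42360373369613 in hexadecimal, padded to 48 bits, is 0x2686CB01DB0D.
Split into bytes (most-significant first): 26 86 CB 01 DB 0D.
Big-endian: lowest address holds the most-significant byte.
So the memory order matches the most-significant-first order: 26 86 CB 01 DB 0D.

26 86 CB 01 DB 0D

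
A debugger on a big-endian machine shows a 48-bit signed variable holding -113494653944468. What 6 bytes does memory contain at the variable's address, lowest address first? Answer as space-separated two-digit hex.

98 C6 F7 77 BD 6C

Two's complement of -113494653944468 in 48 bits: 113494653944468 = 0x673908884294; invert → 0x98C6F777BD6B; add 1 → 0x98C6F777BD6C.
Split into bytes (most-significant first): 98 C6 F7 77 BD 6C.
Big-endian stores the most-significant byte at the lowest address.
So the memory order matches the most-significant-first order: 98 C6 F7 77 BD 6C.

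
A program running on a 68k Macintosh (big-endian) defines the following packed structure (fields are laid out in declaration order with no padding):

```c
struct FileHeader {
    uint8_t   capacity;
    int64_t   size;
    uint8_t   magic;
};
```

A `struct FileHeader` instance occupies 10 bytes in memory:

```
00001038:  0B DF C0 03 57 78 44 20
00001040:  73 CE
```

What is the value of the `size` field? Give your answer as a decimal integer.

-2323853733508407181

`size` follows `capacity` (1 byte), so it starts at byte offset 1 and occupies 8 bytes.
Bytes at offsets 1..8: DF C0 03 57 78 44 20 73.
Big-endian stores the most-significant byte at the lowest address.
The bytes are already most-significant first: 0xDFC0035778442073.
Top bit is set, so as a signed 64-bit value this is 0xDFC0035778442073 − 2^64 = -2323853733508407181.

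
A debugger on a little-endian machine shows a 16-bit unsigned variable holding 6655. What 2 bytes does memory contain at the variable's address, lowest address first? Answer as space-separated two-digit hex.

FF 19

6655 in hexadecimal, padded to 16 bits, is 0x19FF.
Split into bytes (most-significant first): 19 FF.
Little-endian stores the least-significant byte at the lowest address.
So at ascending addresses the bytes are FF 19.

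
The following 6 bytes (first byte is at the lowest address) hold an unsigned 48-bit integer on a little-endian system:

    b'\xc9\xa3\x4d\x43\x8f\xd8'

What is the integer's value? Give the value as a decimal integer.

238109821084617

Little-endian stores the least-significant byte at the lowest address.
Reassemble most-significant byte first: D8 8F 43 4D A3 C9 → 0xD88F434DA3C9.
0xD88F434DA3C9 = 238109821084617.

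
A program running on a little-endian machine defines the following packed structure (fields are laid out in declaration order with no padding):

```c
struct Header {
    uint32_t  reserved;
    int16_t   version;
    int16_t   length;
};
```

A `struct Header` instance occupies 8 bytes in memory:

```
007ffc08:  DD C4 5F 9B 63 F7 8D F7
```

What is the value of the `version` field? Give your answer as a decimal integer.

-2205

`version` follows `reserved` (4 bytes), so it starts at byte offset 4 and occupies 2 bytes.
Bytes at offsets 4..5: 63 F7.
Little-endian stores the least-significant byte at the lowest address.
Reassemble most-significant byte first: F7 63 → 0xF763.
Top bit is set, so as a signed 16-bit value this is 0xF763 − 2^16 = -2205.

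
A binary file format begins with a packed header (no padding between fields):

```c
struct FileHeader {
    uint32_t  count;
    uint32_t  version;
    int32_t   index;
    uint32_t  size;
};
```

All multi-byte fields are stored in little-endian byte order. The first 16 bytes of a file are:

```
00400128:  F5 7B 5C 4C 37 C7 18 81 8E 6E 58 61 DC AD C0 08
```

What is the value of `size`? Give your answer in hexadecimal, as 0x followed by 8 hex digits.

`size` follows `count` (4 B), `version` (4 B), `index` (4 B), so it starts at offset 4 + 4 + 4 = 12 and occupies 4 bytes.
Bytes at offsets 12..15: DC AD C0 08.
Little-endian: lowest address holds the least-significant byte.
Reassemble most-significant byte first: 08 C0 AD DC → 0x08C0ADDC.

0x08C0ADDC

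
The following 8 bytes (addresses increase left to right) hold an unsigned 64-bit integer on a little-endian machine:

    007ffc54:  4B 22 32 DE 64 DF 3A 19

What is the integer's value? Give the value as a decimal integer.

Little-endian: lowest address holds the least-significant byte.
Reassemble most-significant byte first: 19 3A DF 64 DE 32 22 4B → 0x193ADF64DE32224B.
0x193ADF64DE32224B = 1818011023914967627.

1818011023914967627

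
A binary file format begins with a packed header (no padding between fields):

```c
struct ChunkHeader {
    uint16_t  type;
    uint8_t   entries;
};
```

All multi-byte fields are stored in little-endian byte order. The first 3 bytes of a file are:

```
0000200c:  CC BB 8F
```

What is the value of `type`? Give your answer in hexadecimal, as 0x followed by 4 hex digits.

`type` is the first field, at byte offset 0, occupying 2 bytes.
Bytes at offsets 0..1: CC BB.
Little-endian stores the least-significant byte at the lowest address.
Reassemble most-significant byte first: BB CC → 0xBBCC.

0xBBCC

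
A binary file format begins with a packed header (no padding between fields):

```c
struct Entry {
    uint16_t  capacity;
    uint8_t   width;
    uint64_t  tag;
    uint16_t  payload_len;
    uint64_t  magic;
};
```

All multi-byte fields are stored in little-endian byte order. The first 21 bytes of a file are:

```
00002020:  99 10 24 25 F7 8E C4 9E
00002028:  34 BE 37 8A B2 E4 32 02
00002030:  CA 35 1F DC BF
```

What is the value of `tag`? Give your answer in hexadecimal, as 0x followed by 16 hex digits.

0x37BE349EC48EF725

`tag` follows `capacity` (2 B), `width` (1 B), so it starts at offset 2 + 1 = 3 and occupies 8 bytes.
Bytes at offsets 3..10: 25 F7 8E C4 9E 34 BE 37.
Little-endian stores the least-significant byte at the lowest address.
Reassemble most-significant byte first: 37 BE 34 9E C4 8E F7 25 → 0x37BE349EC48EF725.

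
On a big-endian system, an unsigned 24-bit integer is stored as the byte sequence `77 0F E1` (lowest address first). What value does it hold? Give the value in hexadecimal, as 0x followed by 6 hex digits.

Big-endian: lowest address holds the most-significant byte.
The bytes are already most-significant first: 0x770FE1.

0x770FE1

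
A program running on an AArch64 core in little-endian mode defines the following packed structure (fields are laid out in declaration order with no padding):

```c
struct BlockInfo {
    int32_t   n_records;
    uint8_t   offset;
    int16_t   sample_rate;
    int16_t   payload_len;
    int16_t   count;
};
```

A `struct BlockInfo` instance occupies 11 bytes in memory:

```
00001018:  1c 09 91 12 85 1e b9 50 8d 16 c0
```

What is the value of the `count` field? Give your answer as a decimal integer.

-16362

`count` follows `n_records` (4 B), `offset` (1 B), `sample_rate` (2 B), `payload_len` (2 B), so it starts at offset 4 + 1 + 2 + 2 = 9 and occupies 2 bytes.
Bytes at offsets 9..10: 16 C0.
In little-endian order the low byte comes first in memory.
Reassemble most-significant byte first: C0 16 → 0xC016.
Top bit is set, so as a signed 16-bit value this is 0xC016 − 2^16 = -16362.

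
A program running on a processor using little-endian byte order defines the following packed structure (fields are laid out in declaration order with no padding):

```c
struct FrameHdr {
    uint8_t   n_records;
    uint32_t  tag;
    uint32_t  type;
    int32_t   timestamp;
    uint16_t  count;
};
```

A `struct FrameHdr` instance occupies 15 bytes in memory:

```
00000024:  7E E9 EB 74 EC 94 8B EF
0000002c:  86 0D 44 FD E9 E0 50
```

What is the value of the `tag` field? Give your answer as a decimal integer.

3967085545

`tag` follows `n_records` (1 byte), so it starts at byte offset 1 and occupies 4 bytes.
Bytes at offsets 1..4: E9 EB 74 EC.
Little-endian stores the least-significant byte at the lowest address.
Reassemble most-significant byte first: EC 74 EB E9 → 0xEC74EBE9.
0xEC74EBE9 = 3967085545.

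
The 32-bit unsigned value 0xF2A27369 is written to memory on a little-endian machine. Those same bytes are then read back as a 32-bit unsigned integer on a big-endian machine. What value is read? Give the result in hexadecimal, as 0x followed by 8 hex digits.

0x6973A2F2

Stored little-endian, the bytes at ascending addresses are 69 73 A2 F2.
Read back as big-endian, the last byte is least significant, giving 0x6973A2F2.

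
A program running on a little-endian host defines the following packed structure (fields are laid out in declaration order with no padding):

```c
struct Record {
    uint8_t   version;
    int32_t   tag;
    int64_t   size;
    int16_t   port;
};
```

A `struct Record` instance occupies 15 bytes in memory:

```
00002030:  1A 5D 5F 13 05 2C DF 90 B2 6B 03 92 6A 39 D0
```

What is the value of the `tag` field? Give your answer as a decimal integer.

85155677

`tag` follows `version` (1 byte), so it starts at byte offset 1 and occupies 4 bytes.
Bytes at offsets 1..4: 5D 5F 13 05.
Little-endian: lowest address holds the least-significant byte.
Reassemble most-significant byte first: 05 13 5F 5D → 0x05135F5D.
0x05135F5D = 85155677.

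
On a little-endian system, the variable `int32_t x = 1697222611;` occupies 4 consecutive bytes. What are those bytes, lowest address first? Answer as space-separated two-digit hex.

1697222611 in hexadecimal, padded to 32 bits, is 0x65298FD3.
Split into bytes (most-significant first): 65 29 8F D3.
Little-endian: lowest address holds the least-significant byte.
So at ascending addresses the bytes are D3 8F 29 65.

D3 8F 29 65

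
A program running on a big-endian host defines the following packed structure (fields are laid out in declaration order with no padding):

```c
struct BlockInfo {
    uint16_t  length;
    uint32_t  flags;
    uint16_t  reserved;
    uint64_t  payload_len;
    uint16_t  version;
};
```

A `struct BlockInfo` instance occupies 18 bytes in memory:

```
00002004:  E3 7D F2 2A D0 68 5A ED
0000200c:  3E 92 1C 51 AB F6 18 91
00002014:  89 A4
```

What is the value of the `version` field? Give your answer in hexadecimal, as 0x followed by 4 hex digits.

0x89A4

`version` follows `length` (2 B), `flags` (4 B), `reserved` (2 B), `payload_len` (8 B), so it starts at offset 2 + 4 + 2 + 8 = 16 and occupies 2 bytes.
Bytes at offsets 16..17: 89 A4.
Big-endian stores the most-significant byte at the lowest address.
The bytes are already most-significant first: 0x89A4.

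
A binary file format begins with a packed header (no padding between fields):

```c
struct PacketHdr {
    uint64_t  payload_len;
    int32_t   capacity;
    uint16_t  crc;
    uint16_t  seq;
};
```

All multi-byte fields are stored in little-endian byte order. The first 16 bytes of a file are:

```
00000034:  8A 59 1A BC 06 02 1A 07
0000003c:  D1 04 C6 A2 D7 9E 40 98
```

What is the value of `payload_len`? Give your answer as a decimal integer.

`payload_len` is the first field, at byte offset 0, occupying 8 bytes.
Bytes at offsets 0..7: 8A 59 1A BC 06 02 1A 07.
Little-endian stores the least-significant byte at the lowest address.
Reassemble most-significant byte first: 07 1A 02 06 BC 1A 59 8A → 0x071A0206BC1A598A.
0x071A0206BC1A598A = 511723735608875402.

511723735608875402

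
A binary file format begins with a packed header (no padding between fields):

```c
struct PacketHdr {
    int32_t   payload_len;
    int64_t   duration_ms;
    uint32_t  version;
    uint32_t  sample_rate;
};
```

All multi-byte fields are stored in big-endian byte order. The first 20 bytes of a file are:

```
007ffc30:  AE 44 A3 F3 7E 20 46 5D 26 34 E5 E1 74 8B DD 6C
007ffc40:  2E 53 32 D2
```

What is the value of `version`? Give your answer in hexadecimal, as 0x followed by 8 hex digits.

`version` follows `payload_len` (4 B), `duration_ms` (8 B), so it starts at offset 4 + 8 = 12 and occupies 4 bytes.
Bytes at offsets 12..15: 74 8B DD 6C.
Big-endian stores the most-significant byte at the lowest address.
The bytes are already most-significant first: 0x748BDD6C.

0x748BDD6C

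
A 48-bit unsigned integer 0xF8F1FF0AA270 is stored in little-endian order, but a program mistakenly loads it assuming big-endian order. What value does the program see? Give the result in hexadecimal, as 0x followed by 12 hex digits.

0x70A20AFFF1F8

Stored little-endian, the bytes at ascending addresses are 70 A2 0A FF F1 F8.
Read back as big-endian, the last byte is least significant, giving 0x70A20AFFF1F8.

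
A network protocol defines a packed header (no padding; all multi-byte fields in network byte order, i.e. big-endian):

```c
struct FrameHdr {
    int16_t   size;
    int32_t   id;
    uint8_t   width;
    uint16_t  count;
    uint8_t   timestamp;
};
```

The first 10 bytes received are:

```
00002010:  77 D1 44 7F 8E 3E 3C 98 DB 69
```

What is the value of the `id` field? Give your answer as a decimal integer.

1149210174

`id` follows `size` (2 bytes), so it starts at byte offset 2 and occupies 4 bytes.
Bytes at offsets 2..5: 44 7F 8E 3E.
In big-endian order the high byte comes first in memory.
The bytes are already most-significant first: 0x447F8E3E.
0x447F8E3E = 1149210174.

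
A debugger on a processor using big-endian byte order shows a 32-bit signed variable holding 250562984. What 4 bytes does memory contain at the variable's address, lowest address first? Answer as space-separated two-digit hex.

250562984 in hexadecimal, padded to 32 bits, is 0x0EEF49A8.
Split into bytes (most-significant first): 0E EF 49 A8.
Big-endian: lowest address holds the most-significant byte.
So the memory order matches the most-significant-first order: 0E EF 49 A8.

0E EF 49 A8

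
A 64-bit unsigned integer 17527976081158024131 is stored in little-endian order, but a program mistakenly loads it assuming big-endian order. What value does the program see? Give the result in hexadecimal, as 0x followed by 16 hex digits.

0xC3ABF7EC60E13FF3

17527976081158024131 in 64-bit hexadecimal is 0xF33FE160ECF7ABC3.
Stored little-endian, the bytes at ascending addresses are C3 AB F7 EC 60 E1 3F F3.
Read back as big-endian, the last byte is least significant, giving 0xC3ABF7EC60E13FF3.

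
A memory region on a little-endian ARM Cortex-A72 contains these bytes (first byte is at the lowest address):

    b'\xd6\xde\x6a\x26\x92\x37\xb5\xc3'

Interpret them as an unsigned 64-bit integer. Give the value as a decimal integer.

14102238909029867222

Little-endian: lowest address holds the least-significant byte.
Reassemble most-significant byte first: C3 B5 37 92 26 6A DE D6 → 0xC3B53792266ADED6.
0xC3B53792266ADED6 = 14102238909029867222.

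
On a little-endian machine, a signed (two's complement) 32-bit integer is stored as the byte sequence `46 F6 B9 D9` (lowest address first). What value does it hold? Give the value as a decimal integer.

-642124218

Little-endian stores the least-significant byte at the lowest address.
Reassemble most-significant byte first: D9 B9 F6 46 → 0xD9B9F646.
Top bit is set, so as a signed 32-bit value this is 0xD9B9F646 − 2^32 = -642124218.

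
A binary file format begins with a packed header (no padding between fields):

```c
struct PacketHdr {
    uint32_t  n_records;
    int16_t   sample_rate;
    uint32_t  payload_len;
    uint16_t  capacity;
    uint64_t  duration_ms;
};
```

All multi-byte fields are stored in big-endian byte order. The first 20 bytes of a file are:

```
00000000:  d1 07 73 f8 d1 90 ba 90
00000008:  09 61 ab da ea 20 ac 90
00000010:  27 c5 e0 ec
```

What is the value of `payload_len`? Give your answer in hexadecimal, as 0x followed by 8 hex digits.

`payload_len` follows `n_records` (4 B), `sample_rate` (2 B), so it starts at offset 4 + 2 = 6 and occupies 4 bytes.
Bytes at offsets 6..9: BA 90 09 61.
Big-endian: lowest address holds the most-significant byte.
The bytes are already most-significant first: 0xBA900961.

0xBA900961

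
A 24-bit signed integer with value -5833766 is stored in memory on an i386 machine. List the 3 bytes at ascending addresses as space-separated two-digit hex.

DA FB A6

Two's complement of -5833766 in 24 bits: 5833766 = 0x590426; invert → 0xA6FBD9; add 1 → 0xA6FBDA.
Split into bytes (most-significant first): A6 FB DA.
Little-endian stores the least-significant byte at the lowest address.
So at ascending addresses the bytes are DA FB A6.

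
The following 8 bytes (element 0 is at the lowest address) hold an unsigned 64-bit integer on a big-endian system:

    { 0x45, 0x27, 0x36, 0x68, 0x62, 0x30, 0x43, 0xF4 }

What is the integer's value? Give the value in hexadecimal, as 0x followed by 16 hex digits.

0x45273668623043F4

Big-endian: lowest address holds the most-significant byte.
The bytes are already most-significant first: 0x45273668623043F4.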